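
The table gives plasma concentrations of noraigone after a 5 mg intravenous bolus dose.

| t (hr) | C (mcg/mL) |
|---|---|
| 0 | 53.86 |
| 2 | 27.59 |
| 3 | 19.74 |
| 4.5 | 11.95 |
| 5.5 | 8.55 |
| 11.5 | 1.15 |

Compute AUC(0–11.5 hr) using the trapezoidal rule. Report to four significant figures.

AUC = 168.2 mcg/mL·hr

Trapezoidal AUC_0→11.5:
  [0→2]: (53.86+27.59)/2 × 2 = 81.45
  [2→3]: (27.59+19.74)/2 × 1 = 23.665
  [3→4.5]: (19.74+11.95)/2 × 1.5 = 23.7675
  [4.5→5.5]: (11.95+8.55)/2 × 1 = 10.25
  [5.5→11.5]: (8.55+1.15)/2 × 6 = 29.1
  Sum = 168.2325 mcg/mL·hr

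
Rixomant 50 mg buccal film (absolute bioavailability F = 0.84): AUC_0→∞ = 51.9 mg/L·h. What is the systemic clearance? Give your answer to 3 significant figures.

CL = 0.809 L/h

CL = F × Dose / AUC_0→∞
   = 0.84 × 50 / 51.9 = 0.809249 L/h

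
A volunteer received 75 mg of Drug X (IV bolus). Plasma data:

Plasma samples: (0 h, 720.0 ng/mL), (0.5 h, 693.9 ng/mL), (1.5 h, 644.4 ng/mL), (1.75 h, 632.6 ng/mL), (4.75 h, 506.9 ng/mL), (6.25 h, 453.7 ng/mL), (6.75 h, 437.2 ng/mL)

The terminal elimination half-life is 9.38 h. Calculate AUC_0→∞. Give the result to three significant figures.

AUC = 9750 ng/mL·h

Trapezoidal AUC_0→6.75:
  [0→0.5]: (720.0+693.9)/2 × 0.5 = 353.475
  [0.5→1.5]: (693.9+644.4)/2 × 1 = 669.15
  [1.5→1.75]: (644.4+632.6)/2 × 0.25 = 159.625
  [1.75→4.75]: (632.6+506.9)/2 × 3 = 1709.25
  [4.75→6.25]: (506.9+453.7)/2 × 1.5 = 720.45
  [6.25→6.75]: (453.7+437.2)/2 × 0.5 = 222.725
  Sum = 3834.675 ng/mL·h
k_e = ln2 / t½ = 0.693147 / 9.38 = 0.0739 h^-1
Extrapolated tail: C_last / k_e = 437.2 / 0.0739 = 5916.103
AUC_0→∞ = 3834.675 + 5916.103 = 9750.778 ng/mL·h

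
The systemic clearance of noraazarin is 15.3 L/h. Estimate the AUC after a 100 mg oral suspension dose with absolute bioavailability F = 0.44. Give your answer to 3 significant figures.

AUC_0→∞ = F × Dose / CL
        = 0.44 × 100 / 15.3 = 2.87582 mg/L·h

AUC = 2.88 mg/L·h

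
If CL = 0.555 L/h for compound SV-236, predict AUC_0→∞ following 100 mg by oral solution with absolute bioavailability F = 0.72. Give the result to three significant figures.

AUC = 130 mg/L·h

AUC_0→∞ = F × Dose / CL
        = 0.72 × 100 / 0.555 = 129.73 mg/L·h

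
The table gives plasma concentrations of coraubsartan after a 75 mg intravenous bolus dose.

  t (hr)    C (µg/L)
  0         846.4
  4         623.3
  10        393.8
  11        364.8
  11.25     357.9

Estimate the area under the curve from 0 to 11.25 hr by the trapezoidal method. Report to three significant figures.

Trapezoidal AUC_0→11.25:
  [0→4]: (846.4+623.3)/2 × 4 = 2939.4
  [4→10]: (623.3+393.8)/2 × 6 = 3051.3
  [10→11]: (393.8+364.8)/2 × 1 = 379.3
  [11→11.25]: (364.8+357.9)/2 × 0.25 = 90.3375
  Sum = 6460.3375 µg/L·hr

AUC = 6460 µg/L·hr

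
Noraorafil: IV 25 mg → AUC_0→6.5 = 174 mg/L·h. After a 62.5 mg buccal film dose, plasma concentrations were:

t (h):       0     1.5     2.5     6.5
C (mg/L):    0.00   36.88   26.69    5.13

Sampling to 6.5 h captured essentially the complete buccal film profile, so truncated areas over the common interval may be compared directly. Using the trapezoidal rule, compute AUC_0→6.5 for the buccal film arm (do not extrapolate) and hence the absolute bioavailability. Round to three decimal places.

F = 0.283

Trapezoidal AUC_0→6.5 (buccal film):
  [0→1.5]: (0.00+36.88)/2 × 1.5 = 27.66
  [1.5→2.5]: (36.88+26.69)/2 × 1 = 31.785
  [2.5→6.5]: (26.69+5.13)/2 × 4 = 63.64
  Sum = 123.085 mg/L·h
F = (AUC_ev/D_ev)/(AUC_iv/D_iv) = (123.085/62.5)/(174/25) = 1.96936/6.96 = 0.2830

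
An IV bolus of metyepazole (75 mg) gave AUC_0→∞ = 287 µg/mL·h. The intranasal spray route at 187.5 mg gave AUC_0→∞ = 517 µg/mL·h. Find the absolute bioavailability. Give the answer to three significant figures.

F = (AUC_ev / D_ev) / (AUC_iv / D_iv)
  = (517/187.5) / (287/75)
  = 2.75733 / 3.82667 = 0.7206

F = 0.721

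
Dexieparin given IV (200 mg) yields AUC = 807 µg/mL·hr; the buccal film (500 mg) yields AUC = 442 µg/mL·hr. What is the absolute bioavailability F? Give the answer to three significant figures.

F = (AUC_ev / D_ev) / (AUC_iv / D_iv)
  = (442/500) / (807/200)
  = 0.884 / 4.035 = 0.2191

F = 0.219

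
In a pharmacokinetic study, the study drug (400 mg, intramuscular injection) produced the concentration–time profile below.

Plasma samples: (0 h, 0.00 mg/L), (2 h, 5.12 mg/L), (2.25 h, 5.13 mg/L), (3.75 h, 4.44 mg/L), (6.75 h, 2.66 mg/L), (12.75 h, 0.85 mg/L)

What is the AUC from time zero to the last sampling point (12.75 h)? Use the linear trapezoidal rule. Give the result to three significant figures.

AUC = 34.8 mg/L·h

Trapezoidal AUC_0→12.75:
  [0→2]: (0.00+5.12)/2 × 2 = 5.12
  [2→2.25]: (5.12+5.13)/2 × 0.25 = 1.28125
  [2.25→3.75]: (5.13+4.44)/2 × 1.5 = 7.1775
  [3.75→6.75]: (4.44+2.66)/2 × 3 = 10.65
  [6.75→12.75]: (2.66+0.85)/2 × 6 = 10.53
  Sum = 34.75875 mg/L·h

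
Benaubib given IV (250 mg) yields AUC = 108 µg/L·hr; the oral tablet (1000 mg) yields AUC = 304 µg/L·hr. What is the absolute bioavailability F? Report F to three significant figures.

F = 0.704

F = (AUC_ev / D_ev) / (AUC_iv / D_iv)
  = (304/1000) / (108/250)
  = 0.304 / 0.432 = 0.7037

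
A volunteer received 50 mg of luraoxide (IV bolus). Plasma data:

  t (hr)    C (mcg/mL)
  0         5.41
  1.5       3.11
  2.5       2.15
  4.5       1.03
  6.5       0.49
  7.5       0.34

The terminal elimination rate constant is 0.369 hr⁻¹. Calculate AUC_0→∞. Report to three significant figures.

AUC = 15.1 mcg/mL·hr

Trapezoidal AUC_0→7.5:
  [0→1.5]: (5.41+3.11)/2 × 1.5 = 6.39
  [1.5→2.5]: (3.11+2.15)/2 × 1 = 2.63
  [2.5→4.5]: (2.15+1.03)/2 × 2 = 3.18
  [4.5→6.5]: (1.03+0.49)/2 × 2 = 1.52
  [6.5→7.5]: (0.49+0.34)/2 × 1 = 0.415
  Sum = 14.135 mcg/mL·hr
Extrapolated tail: C_last / k_e = 0.34 / 0.369 = 0.921
AUC_0→∞ = 14.135 + 0.921 = 15.056 mcg/mL·hr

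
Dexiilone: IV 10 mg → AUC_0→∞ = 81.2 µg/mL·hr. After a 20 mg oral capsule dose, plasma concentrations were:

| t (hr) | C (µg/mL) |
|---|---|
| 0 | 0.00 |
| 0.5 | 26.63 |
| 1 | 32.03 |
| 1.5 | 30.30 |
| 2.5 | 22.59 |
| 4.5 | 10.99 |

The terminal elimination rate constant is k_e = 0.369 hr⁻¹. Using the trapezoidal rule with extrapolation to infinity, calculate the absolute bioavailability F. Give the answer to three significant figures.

F = 0.780

Trapezoidal AUC_0→4.5 (oral capsule):
  [0→0.5]: (0.00+26.63)/2 × 0.5 = 6.6575
  [0.5→1]: (26.63+32.03)/2 × 0.5 = 14.665
  [1→1.5]: (32.03+30.30)/2 × 0.5 = 15.5825
  [1.5→2.5]: (30.30+22.59)/2 × 1 = 26.445
  [2.5→4.5]: (22.59+10.99)/2 × 2 = 33.58
  Sum = 96.93 µg/mL·hr
Tail: C_last/k_e = 10.99/0.369 = 29.783
AUC_0→∞ (oral capsule) = 96.93 + 29.783 = 126.713 µg/mL·hr
F = (AUC_ev/D_ev)/(AUC_iv/D_iv) = (126.713/20)/(81.2/10) = 6.33565/8.12 = 0.7803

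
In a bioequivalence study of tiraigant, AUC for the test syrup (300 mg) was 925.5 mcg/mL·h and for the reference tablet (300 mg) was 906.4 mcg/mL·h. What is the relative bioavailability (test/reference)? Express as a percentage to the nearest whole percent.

F_rel = 102%

F_rel = (AUC_test/D_test) / (AUC_ref/D_ref)
      = (925.5/300) / (906.4/300)
      = 3.085 / 3.02133 = 1.0211 = 102.11%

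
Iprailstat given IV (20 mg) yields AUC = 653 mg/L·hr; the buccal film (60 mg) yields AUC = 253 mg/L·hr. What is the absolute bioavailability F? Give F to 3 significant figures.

F = (AUC_ev / D_ev) / (AUC_iv / D_iv)
  = (253/60) / (653/20)
  = 4.21667 / 32.65 = 0.1291

F = 0.129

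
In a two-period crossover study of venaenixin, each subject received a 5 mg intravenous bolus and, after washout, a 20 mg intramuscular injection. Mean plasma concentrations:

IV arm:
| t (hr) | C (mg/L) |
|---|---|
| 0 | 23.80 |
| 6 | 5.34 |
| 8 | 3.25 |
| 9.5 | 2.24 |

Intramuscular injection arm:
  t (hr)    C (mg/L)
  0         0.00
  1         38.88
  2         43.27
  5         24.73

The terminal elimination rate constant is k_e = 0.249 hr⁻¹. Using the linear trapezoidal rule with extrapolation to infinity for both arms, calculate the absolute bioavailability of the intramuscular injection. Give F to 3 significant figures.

F = 0.600

Trapezoidal AUC_0→9.5 (IV):
  [0→6]: (23.80+5.34)/2 × 6 = 87.42
  [6→8]: (5.34+3.25)/2 × 2 = 8.59
  [8→9.5]: (3.25+2.24)/2 × 1.5 = 4.1175
  Sum = 100.1275 mg/L·hr
IV tail: 2.24/0.249 = 8.996; AUC_iv,0→∞ = 100.1275 + 8.996 = 109.1235 mg/L·hr
Trapezoidal AUC_0→5 (intramuscular injection):
  [0→1]: (0.00+38.88)/2 × 1 = 19.44
  [1→2]: (38.88+43.27)/2 × 1 = 41.075
  [2→5]: (43.27+24.73)/2 × 3 = 102.0
  Sum = 162.515 mg/L·hr
intramuscular injection tail: 24.73/0.249 = 99.317; AUC_ev,0→∞ = 162.515 + 99.317 = 261.832 mg/L·hr
F = (AUC_ev/D_ev)/(AUC_iv/D_iv) = (261.832/20)/(109.1235/5) = 13.0916/21.8247 = 0.5999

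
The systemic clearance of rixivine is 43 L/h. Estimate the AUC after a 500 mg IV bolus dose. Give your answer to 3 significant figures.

AUC_0→∞ = Dose_iv / CL
        = 500 / 43 = 11.6279 mg/L·h

AUC = 11.6 mg/L·h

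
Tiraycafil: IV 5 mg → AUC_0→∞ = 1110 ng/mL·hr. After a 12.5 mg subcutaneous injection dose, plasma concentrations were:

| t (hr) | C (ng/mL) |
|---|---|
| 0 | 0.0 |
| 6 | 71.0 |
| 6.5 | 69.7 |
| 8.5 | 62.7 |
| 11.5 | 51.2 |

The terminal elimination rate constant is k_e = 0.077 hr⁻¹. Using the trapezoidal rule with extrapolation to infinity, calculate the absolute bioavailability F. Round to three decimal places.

Trapezoidal AUC_0→11.5 (subcutaneous injection):
  [0→6]: (0.0+71.0)/2 × 6 = 213.0
  [6→6.5]: (71.0+69.7)/2 × 0.5 = 35.175
  [6.5→8.5]: (69.7+62.7)/2 × 2 = 132.4
  [8.5→11.5]: (62.7+51.2)/2 × 3 = 170.85
  Sum = 551.425 ng/mL·hr
Tail: C_last/k_e = 51.2/0.077 = 664.935
AUC_0→∞ (subcutaneous injection) = 551.425 + 664.935 = 1216.36 ng/mL·hr
F = (AUC_ev/D_ev)/(AUC_iv/D_iv) = (1216.36/12.5)/(1110/5) = 97.3088/222 = 0.4383

F = 0.438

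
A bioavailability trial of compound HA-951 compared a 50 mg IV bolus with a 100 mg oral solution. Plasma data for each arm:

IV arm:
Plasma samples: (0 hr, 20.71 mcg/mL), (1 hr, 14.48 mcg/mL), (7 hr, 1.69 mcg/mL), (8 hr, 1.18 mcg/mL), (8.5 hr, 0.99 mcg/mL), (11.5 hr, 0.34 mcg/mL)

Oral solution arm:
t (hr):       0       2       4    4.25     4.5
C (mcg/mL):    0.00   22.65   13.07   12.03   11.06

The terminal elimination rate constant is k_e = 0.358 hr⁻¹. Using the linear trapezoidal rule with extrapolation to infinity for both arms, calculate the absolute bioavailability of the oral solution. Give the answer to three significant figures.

F = 0.671

Trapezoidal AUC_0→11.5 (IV):
  [0→1]: (20.71+14.48)/2 × 1 = 17.595
  [1→7]: (14.48+1.69)/2 × 6 = 48.51
  [7→8]: (1.69+1.18)/2 × 1 = 1.435
  [8→8.5]: (1.18+0.99)/2 × 0.5 = 0.5425
  [8.5→11.5]: (0.99+0.34)/2 × 3 = 1.995
  Sum = 70.0775 mcg/mL·hr
IV tail: 0.34/0.358 = 0.950; AUC_iv,0→∞ = 70.0775 + 0.950 = 71.0275 mcg/mL·hr
Trapezoidal AUC_0→4.5 (oral solution):
  [0→2]: (0.00+22.65)/2 × 2 = 22.65
  [2→4]: (22.65+13.07)/2 × 2 = 35.72
  [4→4.25]: (13.07+12.03)/2 × 0.25 = 3.1375
  [4.25→4.5]: (12.03+11.06)/2 × 0.25 = 2.88625
  Sum = 64.39375 mcg/mL·hr
oral solution tail: 11.06/0.358 = 30.894; AUC_ev,0→∞ = 64.39375 + 30.894 = 95.28775 mcg/mL·hr
F = (AUC_ev/D_ev)/(AUC_iv/D_iv) = (95.28775/100)/(71.0275/50) = 0.9528775/1.42055 = 0.6708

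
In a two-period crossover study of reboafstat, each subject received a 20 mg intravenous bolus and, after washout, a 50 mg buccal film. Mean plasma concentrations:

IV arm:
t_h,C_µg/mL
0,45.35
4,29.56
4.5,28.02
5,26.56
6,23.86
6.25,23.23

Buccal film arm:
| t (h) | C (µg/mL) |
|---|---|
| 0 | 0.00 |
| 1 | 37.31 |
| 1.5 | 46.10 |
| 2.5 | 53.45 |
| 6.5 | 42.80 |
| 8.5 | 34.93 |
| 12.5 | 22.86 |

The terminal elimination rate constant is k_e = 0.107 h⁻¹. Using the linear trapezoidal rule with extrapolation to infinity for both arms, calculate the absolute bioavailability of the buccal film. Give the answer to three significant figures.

Trapezoidal AUC_0→6.25 (IV):
  [0→4]: (45.35+29.56)/2 × 4 = 149.82
  [4→4.5]: (29.56+28.02)/2 × 0.5 = 14.395
  [4.5→5]: (28.02+26.56)/2 × 0.5 = 13.645
  [5→6]: (26.56+23.86)/2 × 1 = 25.21
  [6→6.25]: (23.86+23.23)/2 × 0.25 = 5.88625
  Sum = 208.95625 µg/mL·h
IV tail: 23.23/0.107 = 217.103; AUC_iv,0→∞ = 208.95625 + 217.103 = 426.05925 µg/mL·h
Trapezoidal AUC_0→12.5 (buccal film):
  [0→1]: (0.00+37.31)/2 × 1 = 18.655
  [1→1.5]: (37.31+46.10)/2 × 0.5 = 20.8525
  [1.5→2.5]: (46.10+53.45)/2 × 1 = 49.775
  [2.5→6.5]: (53.45+42.80)/2 × 4 = 192.5
  [6.5→8.5]: (42.80+34.93)/2 × 2 = 77.73
  [8.5→12.5]: (34.93+22.86)/2 × 4 = 115.58
  Sum = 475.0925 µg/mL·h
buccal film tail: 22.86/0.107 = 213.645; AUC_ev,0→∞ = 475.0925 + 213.645 = 688.7375 µg/mL·h
F = (AUC_ev/D_ev)/(AUC_iv/D_iv) = (688.7375/50)/(426.05925/20) = 13.77475/21.303 = 0.6466

F = 0.647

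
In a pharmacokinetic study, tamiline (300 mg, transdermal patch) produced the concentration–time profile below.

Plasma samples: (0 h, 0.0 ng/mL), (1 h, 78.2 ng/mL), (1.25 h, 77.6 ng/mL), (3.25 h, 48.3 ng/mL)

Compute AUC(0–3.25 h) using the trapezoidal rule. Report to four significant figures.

Trapezoidal AUC_0→3.25:
  [0→1]: (0.0+78.2)/2 × 1 = 39.1
  [1→1.25]: (78.2+77.6)/2 × 0.25 = 19.475
  [1.25→3.25]: (77.6+48.3)/2 × 2 = 125.9
  Sum = 184.475 ng/mL·h

AUC = 184.5 ng/mL·h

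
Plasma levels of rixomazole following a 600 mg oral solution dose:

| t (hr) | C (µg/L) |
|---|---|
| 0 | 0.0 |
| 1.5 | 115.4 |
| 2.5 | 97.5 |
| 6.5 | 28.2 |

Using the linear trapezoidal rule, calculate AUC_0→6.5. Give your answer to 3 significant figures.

Trapezoidal AUC_0→6.5:
  [0→1.5]: (0.0+115.4)/2 × 1.5 = 86.55
  [1.5→2.5]: (115.4+97.5)/2 × 1 = 106.45
  [2.5→6.5]: (97.5+28.2)/2 × 4 = 251.4
  Sum = 444.4 µg/L·hr

AUC = 444 µg/L·hr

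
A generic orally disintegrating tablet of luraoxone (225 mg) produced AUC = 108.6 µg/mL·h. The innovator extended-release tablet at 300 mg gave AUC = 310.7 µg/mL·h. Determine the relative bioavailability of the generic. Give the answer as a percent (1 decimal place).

F_rel = 46.6%

F_rel = (AUC_test/D_test) / (AUC_ref/D_ref)
      = (108.6/225) / (310.7/300)
      = 0.482667 / 1.03567 = 0.4660 = 46.60%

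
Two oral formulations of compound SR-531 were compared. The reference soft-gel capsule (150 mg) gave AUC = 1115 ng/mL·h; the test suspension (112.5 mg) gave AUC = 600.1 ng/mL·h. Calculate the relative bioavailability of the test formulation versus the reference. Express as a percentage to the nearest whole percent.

F_rel = 72%

F_rel = (AUC_test/D_test) / (AUC_ref/D_ref)
      = (600.1/112.5) / (1115/150)
      = 5.33422 / 7.43333 = 0.7176 = 71.76%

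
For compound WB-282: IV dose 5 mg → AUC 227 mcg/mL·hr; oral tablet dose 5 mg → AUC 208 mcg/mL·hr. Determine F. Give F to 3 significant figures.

F = 0.916

F = (AUC_ev / D_ev) / (AUC_iv / D_iv)
  = (208/5) / (227/5)
  = 41.6 / 45.4 = 0.9163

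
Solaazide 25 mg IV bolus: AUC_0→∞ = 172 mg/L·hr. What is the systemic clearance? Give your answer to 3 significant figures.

CL = Dose_iv / AUC_0→∞
   = 25 / 172 = 0.145349 L/hr

CL = 0.145 L/hr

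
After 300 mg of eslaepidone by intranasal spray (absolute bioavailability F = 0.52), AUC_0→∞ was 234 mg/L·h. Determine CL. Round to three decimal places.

CL = F × Dose / AUC_0→∞
   = 0.52 × 300 / 234 = 0.666667 L/h

CL = 0.667 L/h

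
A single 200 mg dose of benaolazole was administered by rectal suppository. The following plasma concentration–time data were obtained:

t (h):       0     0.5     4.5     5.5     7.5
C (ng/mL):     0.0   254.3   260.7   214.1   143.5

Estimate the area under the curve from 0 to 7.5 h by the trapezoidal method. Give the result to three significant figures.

AUC = 1690 ng/mL·h

Trapezoidal AUC_0→7.5:
  [0→0.5]: (0.0+254.3)/2 × 0.5 = 63.575
  [0.5→4.5]: (254.3+260.7)/2 × 4 = 1030.0
  [4.5→5.5]: (260.7+214.1)/2 × 1 = 237.4
  [5.5→7.5]: (214.1+143.5)/2 × 2 = 357.6
  Sum = 1688.575 ng/mL·h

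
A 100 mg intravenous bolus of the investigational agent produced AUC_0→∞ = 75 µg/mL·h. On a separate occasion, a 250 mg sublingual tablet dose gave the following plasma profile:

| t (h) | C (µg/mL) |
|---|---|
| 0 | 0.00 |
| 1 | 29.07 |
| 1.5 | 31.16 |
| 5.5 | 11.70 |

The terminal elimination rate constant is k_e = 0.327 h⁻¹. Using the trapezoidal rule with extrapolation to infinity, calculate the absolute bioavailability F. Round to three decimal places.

Trapezoidal AUC_0→5.5 (sublingual tablet):
  [0→1]: (0.00+29.07)/2 × 1 = 14.535
  [1→1.5]: (29.07+31.16)/2 × 0.5 = 15.0575
  [1.5→5.5]: (31.16+11.70)/2 × 4 = 85.72
  Sum = 115.3125 µg/mL·h
Tail: C_last/k_e = 11.70/0.327 = 35.780
AUC_0→∞ (sublingual tablet) = 115.3125 + 35.780 = 151.0925 µg/mL·h
F = (AUC_ev/D_ev)/(AUC_iv/D_iv) = (151.0925/250)/(75/100) = 0.60437/0.75 = 0.8058

F = 0.806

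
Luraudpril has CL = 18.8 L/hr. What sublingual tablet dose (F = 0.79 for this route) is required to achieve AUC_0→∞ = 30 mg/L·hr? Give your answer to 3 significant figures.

Dose = CL × AUC_0→∞ / F
     = 18.8 × 30 / 0.79 = 713.924 mg

Dose = 714 mg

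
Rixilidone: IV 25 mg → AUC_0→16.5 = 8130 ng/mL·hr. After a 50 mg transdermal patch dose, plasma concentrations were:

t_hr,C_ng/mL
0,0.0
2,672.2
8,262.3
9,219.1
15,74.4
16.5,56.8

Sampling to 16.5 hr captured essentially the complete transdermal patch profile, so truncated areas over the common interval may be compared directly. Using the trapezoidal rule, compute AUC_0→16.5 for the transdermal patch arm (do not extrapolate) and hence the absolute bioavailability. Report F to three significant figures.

F = 0.289

Trapezoidal AUC_0→16.5 (transdermal patch):
  [0→2]: (0.0+672.2)/2 × 2 = 672.2
  [2→8]: (672.2+262.3)/2 × 6 = 2803.5
  [8→9]: (262.3+219.1)/2 × 1 = 240.7
  [9→15]: (219.1+74.4)/2 × 6 = 880.5
  [15→16.5]: (74.4+56.8)/2 × 1.5 = 98.4
  Sum = 4695.3 ng/mL·hr
F = (AUC_ev/D_ev)/(AUC_iv/D_iv) = (4695.3/50)/(8130/25) = 93.906/325.2 = 0.2888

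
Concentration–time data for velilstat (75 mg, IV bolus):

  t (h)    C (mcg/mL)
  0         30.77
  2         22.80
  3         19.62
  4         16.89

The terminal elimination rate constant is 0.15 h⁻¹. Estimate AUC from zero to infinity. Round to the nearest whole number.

Trapezoidal AUC_0→4:
  [0→2]: (30.77+22.80)/2 × 2 = 53.57
  [2→3]: (22.80+19.62)/2 × 1 = 21.21
  [3→4]: (19.62+16.89)/2 × 1 = 18.255
  Sum = 93.035 mcg/mL·h
Extrapolated tail: C_last / k_e = 16.89 / 0.15 = 112.600
AUC_0→∞ = 93.035 + 112.600 = 205.635 mcg/mL·h

AUC = 206 mcg/mL·h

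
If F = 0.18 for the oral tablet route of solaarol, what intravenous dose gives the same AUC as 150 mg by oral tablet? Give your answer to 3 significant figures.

D_iv = 27.0 mg

Systemic exposure from an extravascular dose = F × D_ev, so the equivalent IV dose is F × D_ev.
D_iv = F × D_ev = 0.18 × 150 = 27 mg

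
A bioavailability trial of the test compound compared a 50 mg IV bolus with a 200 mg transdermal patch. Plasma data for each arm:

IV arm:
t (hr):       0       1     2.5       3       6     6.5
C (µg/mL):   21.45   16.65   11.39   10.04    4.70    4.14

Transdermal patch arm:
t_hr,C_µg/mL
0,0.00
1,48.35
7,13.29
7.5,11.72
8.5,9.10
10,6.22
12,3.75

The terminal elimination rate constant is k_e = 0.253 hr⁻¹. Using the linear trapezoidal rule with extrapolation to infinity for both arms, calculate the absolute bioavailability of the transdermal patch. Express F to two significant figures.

Trapezoidal AUC_0→6.5 (IV):
  [0→1]: (21.45+16.65)/2 × 1 = 19.05
  [1→2.5]: (16.65+11.39)/2 × 1.5 = 21.03
  [2.5→3]: (11.39+10.04)/2 × 0.5 = 5.3575
  [3→6]: (10.04+4.70)/2 × 3 = 22.11
  [6→6.5]: (4.70+4.14)/2 × 0.5 = 2.21
  Sum = 69.7575 µg/mL·hr
IV tail: 4.14/0.253 = 16.364; AUC_iv,0→∞ = 69.7575 + 16.364 = 86.1215 µg/mL·hr
Trapezoidal AUC_0→12 (transdermal patch):
  [0→1]: (0.00+48.35)/2 × 1 = 24.175
  [1→7]: (48.35+13.29)/2 × 6 = 184.92
  [7→7.5]: (13.29+11.72)/2 × 0.5 = 6.2525
  [7.5→8.5]: (11.72+9.10)/2 × 1 = 10.41
  [8.5→10]: (9.10+6.22)/2 × 1.5 = 11.49
  [10→12]: (6.22+3.75)/2 × 2 = 9.97
  Sum = 247.2175 µg/mL·hr
transdermal patch tail: 3.75/0.253 = 14.822; AUC_ev,0→∞ = 247.2175 + 14.822 = 262.0395 µg/mL·hr
F = (AUC_ev/D_ev)/(AUC_iv/D_iv) = (262.0395/200)/(86.1215/50) = 1.3101975/1.72243 = 0.7607

F = 0.76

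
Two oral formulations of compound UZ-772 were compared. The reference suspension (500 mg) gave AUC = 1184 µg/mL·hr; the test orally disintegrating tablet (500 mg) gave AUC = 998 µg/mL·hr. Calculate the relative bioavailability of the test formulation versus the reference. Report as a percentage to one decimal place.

F_rel = 84.3%

F_rel = (AUC_test/D_test) / (AUC_ref/D_ref)
      = (998/500) / (1184/500)
      = 1.996 / 2.368 = 0.8429 = 84.29%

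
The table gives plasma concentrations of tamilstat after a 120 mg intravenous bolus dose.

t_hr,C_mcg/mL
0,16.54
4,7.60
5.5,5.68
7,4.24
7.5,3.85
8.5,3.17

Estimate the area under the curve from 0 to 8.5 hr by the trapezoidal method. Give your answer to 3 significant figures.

Trapezoidal AUC_0→8.5:
  [0→4]: (16.54+7.60)/2 × 4 = 48.28
  [4→5.5]: (7.60+5.68)/2 × 1.5 = 9.96
  [5.5→7]: (5.68+4.24)/2 × 1.5 = 7.44
  [7→7.5]: (4.24+3.85)/2 × 0.5 = 2.0225
  [7.5→8.5]: (3.85+3.17)/2 × 1 = 3.51
  Sum = 71.2125 mcg/mL·hr

AUC = 71.2 mcg/mL·hr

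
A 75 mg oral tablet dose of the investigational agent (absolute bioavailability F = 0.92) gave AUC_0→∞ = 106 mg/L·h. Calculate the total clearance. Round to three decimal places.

CL = F × Dose / AUC_0→∞
   = 0.92 × 75 / 106 = 0.650943 L/h

CL = 0.651 L/h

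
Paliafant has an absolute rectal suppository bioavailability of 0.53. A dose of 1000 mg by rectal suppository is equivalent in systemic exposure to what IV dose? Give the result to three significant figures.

D_iv = 530 mg

Systemic exposure from an extravascular dose = F × D_ev, so the equivalent IV dose is F × D_ev.
D_iv = F × D_ev = 0.53 × 1000 = 530 mg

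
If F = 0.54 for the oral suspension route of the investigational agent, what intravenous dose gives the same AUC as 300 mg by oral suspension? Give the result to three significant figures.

Systemic exposure from an extravascular dose = F × D_ev, so the equivalent IV dose is F × D_ev.
D_iv = F × D_ev = 0.54 × 300 = 162 mg

D_iv = 162 mg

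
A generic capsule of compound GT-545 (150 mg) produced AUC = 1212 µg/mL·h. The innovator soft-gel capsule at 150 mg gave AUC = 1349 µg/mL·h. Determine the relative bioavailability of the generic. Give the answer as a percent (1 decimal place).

F_rel = 89.8%

F_rel = (AUC_test/D_test) / (AUC_ref/D_ref)
      = (1212/150) / (1349/150)
      = 8.08 / 8.99333 = 0.8984 = 89.84%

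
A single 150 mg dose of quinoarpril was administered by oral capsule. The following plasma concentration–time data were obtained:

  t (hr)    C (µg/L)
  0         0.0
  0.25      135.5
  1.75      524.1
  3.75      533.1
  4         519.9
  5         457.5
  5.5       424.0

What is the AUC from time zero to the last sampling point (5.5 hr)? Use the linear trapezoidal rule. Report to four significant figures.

AUC = 2410 µg/L·hr

Trapezoidal AUC_0→5.5:
  [0→0.25]: (0.0+135.5)/2 × 0.25 = 16.9375
  [0.25→1.75]: (135.5+524.1)/2 × 1.5 = 494.7
  [1.75→3.75]: (524.1+533.1)/2 × 2 = 1057.2
  [3.75→4]: (533.1+519.9)/2 × 0.25 = 131.625
  [4→5]: (519.9+457.5)/2 × 1 = 488.7
  [5→5.5]: (457.5+424.0)/2 × 0.5 = 220.375
  Sum = 2409.5375 µg/L·hr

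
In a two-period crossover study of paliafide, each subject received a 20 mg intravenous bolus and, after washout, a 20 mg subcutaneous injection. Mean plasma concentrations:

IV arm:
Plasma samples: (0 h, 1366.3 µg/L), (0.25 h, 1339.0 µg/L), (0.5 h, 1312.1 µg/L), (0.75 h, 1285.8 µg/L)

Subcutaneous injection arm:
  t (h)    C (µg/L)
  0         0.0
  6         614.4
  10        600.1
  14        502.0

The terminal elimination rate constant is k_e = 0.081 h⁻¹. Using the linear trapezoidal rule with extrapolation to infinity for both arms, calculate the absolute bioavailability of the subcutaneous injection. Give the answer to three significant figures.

Trapezoidal AUC_0→0.75 (IV):
  [0→0.25]: (1366.3+1339.0)/2 × 0.25 = 338.1625
  [0.25→0.5]: (1339.0+1312.1)/2 × 0.25 = 331.3875
  [0.5→0.75]: (1312.1+1285.8)/2 × 0.25 = 324.7375
  Sum = 994.2875 µg/L·h
IV tail: 1285.8/0.081 = 15874.074; AUC_iv,0→∞ = 994.2875 + 15874.074 = 16868.3615 µg/L·h
Trapezoidal AUC_0→14 (subcutaneous injection):
  [0→6]: (0.0+614.4)/2 × 6 = 1843.2
  [6→10]: (614.4+600.1)/2 × 4 = 2429.0
  [10→14]: (600.1+502.0)/2 × 4 = 2204.2
  Sum = 6476.4 µg/L·h
subcutaneous injection tail: 502.0/0.081 = 6197.531; AUC_ev,0→∞ = 6476.4 + 6197.531 = 12673.931 µg/L·h
F = (AUC_ev/D_ev)/(AUC_iv/D_iv) = (12673.931/20)/(16868.3615/20) = 633.69655/843.418 = 0.7513

F = 0.751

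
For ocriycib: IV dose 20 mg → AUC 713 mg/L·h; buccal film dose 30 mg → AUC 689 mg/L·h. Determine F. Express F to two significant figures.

F = (AUC_ev / D_ev) / (AUC_iv / D_iv)
  = (689/30) / (713/20)
  = 22.9667 / 35.65 = 0.6442

F = 0.64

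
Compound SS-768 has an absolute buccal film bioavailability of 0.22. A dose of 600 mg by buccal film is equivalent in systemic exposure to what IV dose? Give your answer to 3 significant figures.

D_iv = 132 mg

Systemic exposure from an extravascular dose = F × D_ev, so the equivalent IV dose is F × D_ev.
D_iv = F × D_ev = 0.22 × 600 = 132 mg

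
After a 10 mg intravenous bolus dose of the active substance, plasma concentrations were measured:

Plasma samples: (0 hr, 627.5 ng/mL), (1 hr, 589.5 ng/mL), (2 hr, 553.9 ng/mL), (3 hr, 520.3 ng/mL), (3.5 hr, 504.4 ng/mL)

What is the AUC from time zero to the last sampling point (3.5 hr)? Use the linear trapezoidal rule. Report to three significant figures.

AUC = 1970 ng/mL·hr

Trapezoidal AUC_0→3.5:
  [0→1]: (627.5+589.5)/2 × 1 = 608.5
  [1→2]: (589.5+553.9)/2 × 1 = 571.7
  [2→3]: (553.9+520.3)/2 × 1 = 537.1
  [3→3.5]: (520.3+504.4)/2 × 0.5 = 256.175
  Sum = 1973.475 ng/mL·hr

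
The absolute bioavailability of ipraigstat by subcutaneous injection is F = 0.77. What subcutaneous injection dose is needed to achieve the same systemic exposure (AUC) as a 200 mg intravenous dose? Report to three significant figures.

D_subcutaneous = 260 mg

For equal systemic exposure: F × D_ev = D_iv
D_ev = D_iv / F = 200 / 0.77 = 259.74 mg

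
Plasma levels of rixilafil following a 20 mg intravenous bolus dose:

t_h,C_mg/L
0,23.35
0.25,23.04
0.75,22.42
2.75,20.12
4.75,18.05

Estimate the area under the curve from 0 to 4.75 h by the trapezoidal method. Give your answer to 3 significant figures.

AUC = 97.9 mg/L·h

Trapezoidal AUC_0→4.75:
  [0→0.25]: (23.35+23.04)/2 × 0.25 = 5.79875
  [0.25→0.75]: (23.04+22.42)/2 × 0.5 = 11.365
  [0.75→2.75]: (22.42+20.12)/2 × 2 = 42.54
  [2.75→4.75]: (20.12+18.05)/2 × 2 = 38.17
  Sum = 97.87375 mg/L·h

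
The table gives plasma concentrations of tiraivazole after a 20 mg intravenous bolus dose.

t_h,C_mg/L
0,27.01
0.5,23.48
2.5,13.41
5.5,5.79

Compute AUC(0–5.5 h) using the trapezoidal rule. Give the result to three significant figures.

AUC = 78.3 mg/L·h

Trapezoidal AUC_0→5.5:
  [0→0.5]: (27.01+23.48)/2 × 0.5 = 12.6225
  [0.5→2.5]: (23.48+13.41)/2 × 2 = 36.89
  [2.5→5.5]: (13.41+5.79)/2 × 3 = 28.8
  Sum = 78.3125 mg/L·h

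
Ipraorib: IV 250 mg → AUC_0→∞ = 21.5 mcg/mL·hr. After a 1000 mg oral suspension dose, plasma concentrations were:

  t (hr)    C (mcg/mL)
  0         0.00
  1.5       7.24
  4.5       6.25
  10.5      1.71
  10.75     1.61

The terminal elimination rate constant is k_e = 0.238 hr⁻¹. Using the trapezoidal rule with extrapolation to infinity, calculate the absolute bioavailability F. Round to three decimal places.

Trapezoidal AUC_0→10.75 (oral suspension):
  [0→1.5]: (0.00+7.24)/2 × 1.5 = 5.43
  [1.5→4.5]: (7.24+6.25)/2 × 3 = 20.235
  [4.5→10.5]: (6.25+1.71)/2 × 6 = 23.88
  [10.5→10.75]: (1.71+1.61)/2 × 0.25 = 0.415
  Sum = 49.96 mcg/mL·hr
Tail: C_last/k_e = 1.61/0.238 = 6.765
AUC_0→∞ (oral suspension) = 49.96 + 6.765 = 56.725 mcg/mL·hr
F = (AUC_ev/D_ev)/(AUC_iv/D_iv) = (56.725/1000)/(21.5/250) = 0.056725/0.086 = 0.6596

F = 0.660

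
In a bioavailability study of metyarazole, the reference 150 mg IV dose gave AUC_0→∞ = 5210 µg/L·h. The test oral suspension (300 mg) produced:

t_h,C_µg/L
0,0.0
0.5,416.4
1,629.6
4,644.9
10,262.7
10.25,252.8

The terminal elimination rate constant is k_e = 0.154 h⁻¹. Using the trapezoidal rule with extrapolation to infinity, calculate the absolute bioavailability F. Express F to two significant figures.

Trapezoidal AUC_0→10.25 (oral suspension):
  [0→0.5]: (0.0+416.4)/2 × 0.5 = 104.1
  [0.5→1]: (416.4+629.6)/2 × 0.5 = 261.5
  [1→4]: (629.6+644.9)/2 × 3 = 1911.75
  [4→10]: (644.9+262.7)/2 × 6 = 2722.8
  [10→10.25]: (262.7+252.8)/2 × 0.25 = 64.4375
  Sum = 5064.5875 µg/L·h
Tail: C_last/k_e = 252.8/0.154 = 1641.558
AUC_0→∞ (oral suspension) = 5064.5875 + 1641.558 = 6706.1455 µg/L·h
F = (AUC_ev/D_ev)/(AUC_iv/D_iv) = (6706.1455/300)/(5210/150) = 22.3538/34.7333 = 0.6436

F = 0.64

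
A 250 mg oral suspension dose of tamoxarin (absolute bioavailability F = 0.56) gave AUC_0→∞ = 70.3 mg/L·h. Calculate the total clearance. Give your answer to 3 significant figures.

CL = F × Dose / AUC_0→∞
   = 0.56 × 250 / 70.3 = 1.99147 L/h

CL = 1.99 L/h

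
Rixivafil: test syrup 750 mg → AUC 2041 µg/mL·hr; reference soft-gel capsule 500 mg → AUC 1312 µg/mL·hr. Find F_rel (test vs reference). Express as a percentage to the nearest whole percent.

F_rel = (AUC_test/D_test) / (AUC_ref/D_ref)
      = (2041/750) / (1312/500)
      = 2.72133 / 2.624 = 1.0371 = 103.71%

F_rel = 104%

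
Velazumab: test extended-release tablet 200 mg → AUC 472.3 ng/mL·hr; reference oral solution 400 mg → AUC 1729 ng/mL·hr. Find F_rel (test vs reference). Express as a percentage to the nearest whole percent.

F_rel = (AUC_test/D_test) / (AUC_ref/D_ref)
      = (472.3/200) / (1729/400)
      = 2.3615 / 4.3225 = 0.5463 = 54.63%

F_rel = 55%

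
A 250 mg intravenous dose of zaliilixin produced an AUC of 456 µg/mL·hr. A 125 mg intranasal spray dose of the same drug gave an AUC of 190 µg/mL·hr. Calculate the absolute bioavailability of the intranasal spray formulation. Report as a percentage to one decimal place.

F = (AUC_ev / D_ev) / (AUC_iv / D_iv)
  = (190/125) / (456/250)
  = 1.52 / 1.824 = 0.8333
  = 83.33%

F = 83.3%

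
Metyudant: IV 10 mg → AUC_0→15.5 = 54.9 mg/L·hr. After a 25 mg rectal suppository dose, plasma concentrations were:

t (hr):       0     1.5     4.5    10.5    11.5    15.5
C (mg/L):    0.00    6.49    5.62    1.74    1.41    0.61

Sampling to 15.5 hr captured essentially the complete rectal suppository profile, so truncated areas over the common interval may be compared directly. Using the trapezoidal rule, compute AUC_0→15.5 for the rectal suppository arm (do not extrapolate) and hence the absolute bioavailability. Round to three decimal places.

Trapezoidal AUC_0→15.5 (rectal suppository):
  [0→1.5]: (0.00+6.49)/2 × 1.5 = 4.8675
  [1.5→4.5]: (6.49+5.62)/2 × 3 = 18.165
  [4.5→10.5]: (5.62+1.74)/2 × 6 = 22.08
  [10.5→11.5]: (1.74+1.41)/2 × 1 = 1.575
  [11.5→15.5]: (1.41+0.61)/2 × 4 = 4.04
  Sum = 50.7275 mg/L·hr
F = (AUC_ev/D_ev)/(AUC_iv/D_iv) = (50.7275/25)/(54.9/10) = 2.0291/5.49 = 0.3696

F = 0.370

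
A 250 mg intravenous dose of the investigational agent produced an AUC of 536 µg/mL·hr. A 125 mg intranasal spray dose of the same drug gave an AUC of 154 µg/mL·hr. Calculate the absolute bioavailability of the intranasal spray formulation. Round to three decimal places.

F = 0.575

F = (AUC_ev / D_ev) / (AUC_iv / D_iv)
  = (154/125) / (536/250)
  = 1.232 / 2.144 = 0.5746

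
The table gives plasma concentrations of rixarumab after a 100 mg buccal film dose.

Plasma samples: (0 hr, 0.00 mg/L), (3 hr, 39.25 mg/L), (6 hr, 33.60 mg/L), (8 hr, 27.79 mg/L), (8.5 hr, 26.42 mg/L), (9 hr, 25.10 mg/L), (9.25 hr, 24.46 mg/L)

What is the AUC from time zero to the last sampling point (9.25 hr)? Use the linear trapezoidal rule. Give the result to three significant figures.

AUC = 262 mg/L·hr

Trapezoidal AUC_0→9.25:
  [0→3]: (0.00+39.25)/2 × 3 = 58.875
  [3→6]: (39.25+33.60)/2 × 3 = 109.275
  [6→8]: (33.60+27.79)/2 × 2 = 61.39
  [8→8.5]: (27.79+26.42)/2 × 0.5 = 13.5525
  [8.5→9]: (26.42+25.10)/2 × 0.5 = 12.88
  [9→9.25]: (25.10+24.46)/2 × 0.25 = 6.195
  Sum = 262.1675 mg/L·hr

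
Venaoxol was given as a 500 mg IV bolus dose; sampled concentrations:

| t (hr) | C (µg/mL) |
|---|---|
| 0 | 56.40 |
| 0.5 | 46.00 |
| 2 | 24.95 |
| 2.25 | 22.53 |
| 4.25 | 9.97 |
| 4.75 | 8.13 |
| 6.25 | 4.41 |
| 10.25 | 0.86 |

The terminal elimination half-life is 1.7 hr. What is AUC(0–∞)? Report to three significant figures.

Trapezoidal AUC_0→10.25:
  [0→0.5]: (56.40+46.00)/2 × 0.5 = 25.6
  [0.5→2]: (46.00+24.95)/2 × 1.5 = 53.2125
  [2→2.25]: (24.95+22.53)/2 × 0.25 = 5.935
  [2.25→4.25]: (22.53+9.97)/2 × 2 = 32.5
  [4.25→4.75]: (9.97+8.13)/2 × 0.5 = 4.525
  [4.75→6.25]: (8.13+4.41)/2 × 1.5 = 9.405
  [6.25→10.25]: (4.41+0.86)/2 × 4 = 10.54
  Sum = 141.7175 µg/mL·hr
k_e = ln2 / t½ = 0.693147 / 1.7 = 0.4077 hr^-1
Extrapolated tail: C_last / k_e = 0.86 / 0.4077 = 2.109
AUC_0→∞ = 141.7175 + 2.109 = 143.8265 µg/mL·hr

AUC = 144 µg/mL·hr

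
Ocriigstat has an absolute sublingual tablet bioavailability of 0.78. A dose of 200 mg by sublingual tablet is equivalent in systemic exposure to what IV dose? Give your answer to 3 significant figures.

D_iv = 156 mg

Systemic exposure from an extravascular dose = F × D_ev, so the equivalent IV dose is F × D_ev.
D_iv = F × D_ev = 0.78 × 200 = 156 mg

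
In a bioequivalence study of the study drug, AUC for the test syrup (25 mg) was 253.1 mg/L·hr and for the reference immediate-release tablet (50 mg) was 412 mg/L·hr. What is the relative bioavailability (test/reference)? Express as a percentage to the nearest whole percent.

F_rel = 123%

F_rel = (AUC_test/D_test) / (AUC_ref/D_ref)
      = (253.1/25) / (412/50)
      = 10.124 / 8.24 = 1.2286 = 122.86%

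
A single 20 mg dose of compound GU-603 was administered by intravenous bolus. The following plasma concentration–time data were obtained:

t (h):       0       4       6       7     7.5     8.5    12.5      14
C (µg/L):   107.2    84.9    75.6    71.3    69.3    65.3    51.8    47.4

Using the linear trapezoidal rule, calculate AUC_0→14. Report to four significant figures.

AUC = 1029 µg/L·h

Trapezoidal AUC_0→14:
  [0→4]: (107.2+84.9)/2 × 4 = 384.2
  [4→6]: (84.9+75.6)/2 × 2 = 160.5
  [6→7]: (75.6+71.3)/2 × 1 = 73.45
  [7→7.5]: (71.3+69.3)/2 × 0.5 = 35.15
  [7.5→8.5]: (69.3+65.3)/2 × 1 = 67.3
  [8.5→12.5]: (65.3+51.8)/2 × 4 = 234.2
  [12.5→14]: (51.8+47.4)/2 × 1.5 = 74.4
  Sum = 1029.2 µg/L·h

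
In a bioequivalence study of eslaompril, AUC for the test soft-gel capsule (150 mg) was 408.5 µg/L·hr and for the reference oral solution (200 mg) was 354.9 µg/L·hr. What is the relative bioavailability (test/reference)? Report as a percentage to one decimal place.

F_rel = 153.5%

F_rel = (AUC_test/D_test) / (AUC_ref/D_ref)
      = (408.5/150) / (354.9/200)
      = 2.72333 / 1.7745 = 1.5347 = 153.47%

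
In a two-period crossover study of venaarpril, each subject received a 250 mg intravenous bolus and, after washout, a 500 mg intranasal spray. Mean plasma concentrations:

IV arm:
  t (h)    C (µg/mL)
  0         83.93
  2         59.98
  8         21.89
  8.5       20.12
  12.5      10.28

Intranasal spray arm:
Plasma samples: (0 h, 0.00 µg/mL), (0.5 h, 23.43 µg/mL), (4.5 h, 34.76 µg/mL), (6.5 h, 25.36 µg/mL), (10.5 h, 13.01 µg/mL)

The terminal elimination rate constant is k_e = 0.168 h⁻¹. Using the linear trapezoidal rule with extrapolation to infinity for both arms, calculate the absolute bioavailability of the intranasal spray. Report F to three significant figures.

Trapezoidal AUC_0→12.5 (IV):
  [0→2]: (83.93+59.98)/2 × 2 = 143.91
  [2→8]: (59.98+21.89)/2 × 6 = 245.61
  [8→8.5]: (21.89+20.12)/2 × 0.5 = 10.5025
  [8.5→12.5]: (20.12+10.28)/2 × 4 = 60.8
  Sum = 460.8225 µg/mL·h
IV tail: 10.28/0.168 = 61.190; AUC_iv,0→∞ = 460.8225 + 61.190 = 522.0125 µg/mL·h
Trapezoidal AUC_0→10.5 (intranasal spray):
  [0→0.5]: (0.00+23.43)/2 × 0.5 = 5.8575
  [0.5→4.5]: (23.43+34.76)/2 × 4 = 116.38
  [4.5→6.5]: (34.76+25.36)/2 × 2 = 60.12
  [6.5→10.5]: (25.36+13.01)/2 × 4 = 76.74
  Sum = 259.0975 µg/mL·h
intranasal spray tail: 13.01/0.168 = 77.440; AUC_ev,0→∞ = 259.0975 + 77.440 = 336.5375 µg/mL·h
F = (AUC_ev/D_ev)/(AUC_iv/D_iv) = (336.5375/500)/(522.0125/250) = 0.673075/2.08805 = 0.3223

F = 0.322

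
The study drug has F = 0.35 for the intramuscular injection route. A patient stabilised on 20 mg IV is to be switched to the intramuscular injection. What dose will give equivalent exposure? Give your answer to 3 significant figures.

D_intramuscular = 57.1 mg

For equal systemic exposure: F × D_ev = D_iv
D_ev = D_iv / F = 20 / 0.35 = 57.1429 mg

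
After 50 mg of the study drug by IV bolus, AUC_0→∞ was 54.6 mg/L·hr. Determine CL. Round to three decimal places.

CL = Dose_iv / AUC_0→∞
   = 50 / 54.6 = 0.915751 L/hr

CL = 0.916 L/hr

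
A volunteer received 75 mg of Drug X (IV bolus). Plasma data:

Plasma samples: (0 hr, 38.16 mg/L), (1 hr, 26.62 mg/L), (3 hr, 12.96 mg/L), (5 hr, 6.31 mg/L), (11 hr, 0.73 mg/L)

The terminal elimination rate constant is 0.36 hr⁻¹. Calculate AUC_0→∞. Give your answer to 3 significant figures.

Trapezoidal AUC_0→11:
  [0→1]: (38.16+26.62)/2 × 1 = 32.39
  [1→3]: (26.62+12.96)/2 × 2 = 39.58
  [3→5]: (12.96+6.31)/2 × 2 = 19.27
  [5→11]: (6.31+0.73)/2 × 6 = 21.12
  Sum = 112.36 mg/L·hr
Extrapolated tail: C_last / k_e = 0.73 / 0.36 = 2.028
AUC_0→∞ = 112.36 + 2.028 = 114.388 mg/L·hr

AUC = 114 mg/L·hr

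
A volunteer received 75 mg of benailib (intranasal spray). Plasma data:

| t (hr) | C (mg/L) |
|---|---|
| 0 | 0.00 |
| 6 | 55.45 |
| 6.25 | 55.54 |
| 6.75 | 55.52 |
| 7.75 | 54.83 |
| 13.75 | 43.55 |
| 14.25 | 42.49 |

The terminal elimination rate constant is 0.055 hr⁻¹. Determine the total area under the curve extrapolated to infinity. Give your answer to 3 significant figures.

AUC = 1350 mg/L·hr

Trapezoidal AUC_0→14.25:
  [0→6]: (0.00+55.45)/2 × 6 = 166.35
  [6→6.25]: (55.45+55.54)/2 × 0.25 = 13.87375
  [6.25→6.75]: (55.54+55.52)/2 × 0.5 = 27.765
  [6.75→7.75]: (55.52+54.83)/2 × 1 = 55.175
  [7.75→13.75]: (54.83+43.55)/2 × 6 = 295.14
  [13.75→14.25]: (43.55+42.49)/2 × 0.5 = 21.51
  Sum = 579.81375 mg/L·hr
Extrapolated tail: C_last / k_e = 42.49 / 0.055 = 772.545
AUC_0→∞ = 579.81375 + 772.545 = 1352.35875 mg/L·hr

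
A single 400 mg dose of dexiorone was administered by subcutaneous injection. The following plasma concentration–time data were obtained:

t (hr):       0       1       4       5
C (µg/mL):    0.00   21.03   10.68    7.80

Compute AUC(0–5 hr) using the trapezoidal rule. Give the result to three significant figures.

Trapezoidal AUC_0→5:
  [0→1]: (0.00+21.03)/2 × 1 = 10.515
  [1→4]: (21.03+10.68)/2 × 3 = 47.565
  [4→5]: (10.68+7.80)/2 × 1 = 9.24
  Sum = 67.32 µg/mL·hr

AUC = 67.3 µg/mL·hr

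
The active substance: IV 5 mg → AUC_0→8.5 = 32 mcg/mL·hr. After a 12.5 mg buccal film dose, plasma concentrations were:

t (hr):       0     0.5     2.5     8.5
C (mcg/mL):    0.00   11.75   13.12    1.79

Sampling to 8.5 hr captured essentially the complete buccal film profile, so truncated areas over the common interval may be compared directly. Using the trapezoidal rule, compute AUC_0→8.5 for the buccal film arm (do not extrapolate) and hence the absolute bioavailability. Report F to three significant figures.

Trapezoidal AUC_0→8.5 (buccal film):
  [0→0.5]: (0.00+11.75)/2 × 0.5 = 2.9375
  [0.5→2.5]: (11.75+13.12)/2 × 2 = 24.87
  [2.5→8.5]: (13.12+1.79)/2 × 6 = 44.73
  Sum = 72.5375 mcg/mL·hr
F = (AUC_ev/D_ev)/(AUC_iv/D_iv) = (72.5375/12.5)/(32/5) = 5.803/6.4 = 0.9067

F = 0.907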